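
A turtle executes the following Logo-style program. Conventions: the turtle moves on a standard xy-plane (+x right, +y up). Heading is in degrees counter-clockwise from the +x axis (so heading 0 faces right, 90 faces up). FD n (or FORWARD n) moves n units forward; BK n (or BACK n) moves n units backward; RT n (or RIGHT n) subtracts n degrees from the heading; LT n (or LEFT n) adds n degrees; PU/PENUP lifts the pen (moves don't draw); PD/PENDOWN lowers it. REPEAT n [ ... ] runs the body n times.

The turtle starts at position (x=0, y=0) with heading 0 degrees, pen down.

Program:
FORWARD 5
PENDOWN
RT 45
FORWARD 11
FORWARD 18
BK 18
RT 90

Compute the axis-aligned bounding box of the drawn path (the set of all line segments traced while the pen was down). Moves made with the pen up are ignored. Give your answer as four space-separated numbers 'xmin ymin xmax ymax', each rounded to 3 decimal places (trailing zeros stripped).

Answer: 0 -20.506 25.506 0

Derivation:
Executing turtle program step by step:
Start: pos=(0,0), heading=0, pen down
FD 5: (0,0) -> (5,0) [heading=0, draw]
PD: pen down
RT 45: heading 0 -> 315
FD 11: (5,0) -> (12.778,-7.778) [heading=315, draw]
FD 18: (12.778,-7.778) -> (25.506,-20.506) [heading=315, draw]
BK 18: (25.506,-20.506) -> (12.778,-7.778) [heading=315, draw]
RT 90: heading 315 -> 225
Final: pos=(12.778,-7.778), heading=225, 4 segment(s) drawn

Segment endpoints: x in {0, 5, 12.778, 25.506}, y in {-20.506, -7.778, 0}
xmin=0, ymin=-20.506, xmax=25.506, ymax=0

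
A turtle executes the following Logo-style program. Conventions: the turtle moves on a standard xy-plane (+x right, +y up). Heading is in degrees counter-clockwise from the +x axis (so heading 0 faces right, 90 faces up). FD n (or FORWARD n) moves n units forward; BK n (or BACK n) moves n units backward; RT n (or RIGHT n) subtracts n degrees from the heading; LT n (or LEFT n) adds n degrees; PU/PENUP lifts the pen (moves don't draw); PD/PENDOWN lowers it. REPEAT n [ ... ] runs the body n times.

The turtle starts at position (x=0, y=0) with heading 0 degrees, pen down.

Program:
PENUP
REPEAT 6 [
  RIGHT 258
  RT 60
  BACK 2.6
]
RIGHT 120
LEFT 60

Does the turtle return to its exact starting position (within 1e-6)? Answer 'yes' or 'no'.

Answer: no

Derivation:
Executing turtle program step by step:
Start: pos=(0,0), heading=0, pen down
PU: pen up
REPEAT 6 [
  -- iteration 1/6 --
  RT 258: heading 0 -> 102
  RT 60: heading 102 -> 42
  BK 2.6: (0,0) -> (-1.932,-1.74) [heading=42, move]
  -- iteration 2/6 --
  RT 258: heading 42 -> 144
  RT 60: heading 144 -> 84
  BK 2.6: (-1.932,-1.74) -> (-2.204,-4.325) [heading=84, move]
  -- iteration 3/6 --
  RT 258: heading 84 -> 186
  RT 60: heading 186 -> 126
  BK 2.6: (-2.204,-4.325) -> (-0.676,-6.429) [heading=126, move]
  -- iteration 4/6 --
  RT 258: heading 126 -> 228
  RT 60: heading 228 -> 168
  BK 2.6: (-0.676,-6.429) -> (1.867,-6.97) [heading=168, move]
  -- iteration 5/6 --
  RT 258: heading 168 -> 270
  RT 60: heading 270 -> 210
  BK 2.6: (1.867,-6.97) -> (4.119,-5.67) [heading=210, move]
  -- iteration 6/6 --
  RT 258: heading 210 -> 312
  RT 60: heading 312 -> 252
  BK 2.6: (4.119,-5.67) -> (4.923,-3.197) [heading=252, move]
]
RT 120: heading 252 -> 132
LT 60: heading 132 -> 192
Final: pos=(4.923,-3.197), heading=192, 0 segment(s) drawn

Start position: (0, 0)
Final position: (4.923, -3.197)
Distance = 5.87; >= 1e-6 -> NOT closed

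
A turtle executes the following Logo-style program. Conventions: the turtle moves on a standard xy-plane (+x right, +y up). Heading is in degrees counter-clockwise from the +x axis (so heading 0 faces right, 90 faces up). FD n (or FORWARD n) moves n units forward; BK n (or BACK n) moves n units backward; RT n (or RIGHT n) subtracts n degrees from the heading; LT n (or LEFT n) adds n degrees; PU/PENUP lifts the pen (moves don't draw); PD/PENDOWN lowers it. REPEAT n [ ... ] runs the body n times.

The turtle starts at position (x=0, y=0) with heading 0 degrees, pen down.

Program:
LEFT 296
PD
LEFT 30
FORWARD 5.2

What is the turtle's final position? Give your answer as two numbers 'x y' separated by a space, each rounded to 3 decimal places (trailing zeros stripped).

Executing turtle program step by step:
Start: pos=(0,0), heading=0, pen down
LT 296: heading 0 -> 296
PD: pen down
LT 30: heading 296 -> 326
FD 5.2: (0,0) -> (4.311,-2.908) [heading=326, draw]
Final: pos=(4.311,-2.908), heading=326, 1 segment(s) drawn

Answer: 4.311 -2.908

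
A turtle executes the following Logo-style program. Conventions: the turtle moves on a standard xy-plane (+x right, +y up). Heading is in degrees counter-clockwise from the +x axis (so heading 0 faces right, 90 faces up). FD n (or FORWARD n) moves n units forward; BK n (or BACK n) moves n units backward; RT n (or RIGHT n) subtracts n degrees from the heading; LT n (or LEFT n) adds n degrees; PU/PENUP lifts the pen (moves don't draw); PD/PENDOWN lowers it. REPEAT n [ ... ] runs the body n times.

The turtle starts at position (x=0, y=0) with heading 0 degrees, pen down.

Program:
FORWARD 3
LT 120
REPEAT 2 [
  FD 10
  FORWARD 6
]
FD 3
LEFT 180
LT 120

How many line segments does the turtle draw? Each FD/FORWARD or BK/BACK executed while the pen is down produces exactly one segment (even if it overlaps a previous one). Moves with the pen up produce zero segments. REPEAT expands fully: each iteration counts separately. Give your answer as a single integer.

Executing turtle program step by step:
Start: pos=(0,0), heading=0, pen down
FD 3: (0,0) -> (3,0) [heading=0, draw]
LT 120: heading 0 -> 120
REPEAT 2 [
  -- iteration 1/2 --
  FD 10: (3,0) -> (-2,8.66) [heading=120, draw]
  FD 6: (-2,8.66) -> (-5,13.856) [heading=120, draw]
  -- iteration 2/2 --
  FD 10: (-5,13.856) -> (-10,22.517) [heading=120, draw]
  FD 6: (-10,22.517) -> (-13,27.713) [heading=120, draw]
]
FD 3: (-13,27.713) -> (-14.5,30.311) [heading=120, draw]
LT 180: heading 120 -> 300
LT 120: heading 300 -> 60
Final: pos=(-14.5,30.311), heading=60, 6 segment(s) drawn
Segments drawn: 6

Answer: 6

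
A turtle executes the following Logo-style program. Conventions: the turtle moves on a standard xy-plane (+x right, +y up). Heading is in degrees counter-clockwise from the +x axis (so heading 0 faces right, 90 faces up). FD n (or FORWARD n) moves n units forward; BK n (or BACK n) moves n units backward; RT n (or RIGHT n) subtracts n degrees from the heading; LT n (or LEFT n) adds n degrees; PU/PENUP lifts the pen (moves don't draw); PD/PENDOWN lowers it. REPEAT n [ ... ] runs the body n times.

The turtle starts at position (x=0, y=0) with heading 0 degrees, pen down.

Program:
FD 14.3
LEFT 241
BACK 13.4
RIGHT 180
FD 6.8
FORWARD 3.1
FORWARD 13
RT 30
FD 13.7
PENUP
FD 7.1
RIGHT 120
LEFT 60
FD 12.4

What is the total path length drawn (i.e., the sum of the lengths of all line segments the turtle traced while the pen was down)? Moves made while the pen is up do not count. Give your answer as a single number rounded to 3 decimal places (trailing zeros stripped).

Answer: 64.3

Derivation:
Executing turtle program step by step:
Start: pos=(0,0), heading=0, pen down
FD 14.3: (0,0) -> (14.3,0) [heading=0, draw]
LT 241: heading 0 -> 241
BK 13.4: (14.3,0) -> (20.796,11.72) [heading=241, draw]
RT 180: heading 241 -> 61
FD 6.8: (20.796,11.72) -> (24.093,17.667) [heading=61, draw]
FD 3.1: (24.093,17.667) -> (25.596,20.379) [heading=61, draw]
FD 13: (25.596,20.379) -> (31.899,31.749) [heading=61, draw]
RT 30: heading 61 -> 31
FD 13.7: (31.899,31.749) -> (43.642,38.805) [heading=31, draw]
PU: pen up
FD 7.1: (43.642,38.805) -> (49.728,42.461) [heading=31, move]
RT 120: heading 31 -> 271
LT 60: heading 271 -> 331
FD 12.4: (49.728,42.461) -> (60.573,36.45) [heading=331, move]
Final: pos=(60.573,36.45), heading=331, 6 segment(s) drawn

Segment lengths:
  seg 1: (0,0) -> (14.3,0), length = 14.3
  seg 2: (14.3,0) -> (20.796,11.72), length = 13.4
  seg 3: (20.796,11.72) -> (24.093,17.667), length = 6.8
  seg 4: (24.093,17.667) -> (25.596,20.379), length = 3.1
  seg 5: (25.596,20.379) -> (31.899,31.749), length = 13
  seg 6: (31.899,31.749) -> (43.642,38.805), length = 13.7
Total = 64.3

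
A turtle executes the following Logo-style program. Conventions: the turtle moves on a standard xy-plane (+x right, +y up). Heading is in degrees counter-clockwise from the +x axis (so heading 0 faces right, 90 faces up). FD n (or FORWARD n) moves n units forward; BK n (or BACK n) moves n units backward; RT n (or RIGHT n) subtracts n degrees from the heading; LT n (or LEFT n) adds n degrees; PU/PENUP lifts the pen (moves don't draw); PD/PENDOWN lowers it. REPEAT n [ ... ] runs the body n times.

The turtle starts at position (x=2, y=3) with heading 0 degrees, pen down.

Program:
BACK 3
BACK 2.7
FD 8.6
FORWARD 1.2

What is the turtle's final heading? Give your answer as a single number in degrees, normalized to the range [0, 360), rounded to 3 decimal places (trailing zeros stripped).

Executing turtle program step by step:
Start: pos=(2,3), heading=0, pen down
BK 3: (2,3) -> (-1,3) [heading=0, draw]
BK 2.7: (-1,3) -> (-3.7,3) [heading=0, draw]
FD 8.6: (-3.7,3) -> (4.9,3) [heading=0, draw]
FD 1.2: (4.9,3) -> (6.1,3) [heading=0, draw]
Final: pos=(6.1,3), heading=0, 4 segment(s) drawn

Answer: 0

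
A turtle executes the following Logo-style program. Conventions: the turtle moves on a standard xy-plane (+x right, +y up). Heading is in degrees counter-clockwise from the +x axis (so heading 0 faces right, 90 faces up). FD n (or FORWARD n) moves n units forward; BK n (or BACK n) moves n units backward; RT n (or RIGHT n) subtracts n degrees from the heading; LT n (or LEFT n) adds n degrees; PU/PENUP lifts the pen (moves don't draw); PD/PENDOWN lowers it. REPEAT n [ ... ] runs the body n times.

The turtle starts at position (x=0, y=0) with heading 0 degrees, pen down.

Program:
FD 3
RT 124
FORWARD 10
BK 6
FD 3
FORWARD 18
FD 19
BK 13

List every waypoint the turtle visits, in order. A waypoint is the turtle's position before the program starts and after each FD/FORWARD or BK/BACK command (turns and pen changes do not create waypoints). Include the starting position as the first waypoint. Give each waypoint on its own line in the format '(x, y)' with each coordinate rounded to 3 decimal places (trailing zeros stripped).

Executing turtle program step by step:
Start: pos=(0,0), heading=0, pen down
FD 3: (0,0) -> (3,0) [heading=0, draw]
RT 124: heading 0 -> 236
FD 10: (3,0) -> (-2.592,-8.29) [heading=236, draw]
BK 6: (-2.592,-8.29) -> (0.763,-3.316) [heading=236, draw]
FD 3: (0.763,-3.316) -> (-0.914,-5.803) [heading=236, draw]
FD 18: (-0.914,-5.803) -> (-10.98,-20.726) [heading=236, draw]
FD 19: (-10.98,-20.726) -> (-21.604,-36.478) [heading=236, draw]
BK 13: (-21.604,-36.478) -> (-14.335,-25.7) [heading=236, draw]
Final: pos=(-14.335,-25.7), heading=236, 7 segment(s) drawn
Waypoints (8 total):
(0, 0)
(3, 0)
(-2.592, -8.29)
(0.763, -3.316)
(-0.914, -5.803)
(-10.98, -20.726)
(-21.604, -36.478)
(-14.335, -25.7)

Answer: (0, 0)
(3, 0)
(-2.592, -8.29)
(0.763, -3.316)
(-0.914, -5.803)
(-10.98, -20.726)
(-21.604, -36.478)
(-14.335, -25.7)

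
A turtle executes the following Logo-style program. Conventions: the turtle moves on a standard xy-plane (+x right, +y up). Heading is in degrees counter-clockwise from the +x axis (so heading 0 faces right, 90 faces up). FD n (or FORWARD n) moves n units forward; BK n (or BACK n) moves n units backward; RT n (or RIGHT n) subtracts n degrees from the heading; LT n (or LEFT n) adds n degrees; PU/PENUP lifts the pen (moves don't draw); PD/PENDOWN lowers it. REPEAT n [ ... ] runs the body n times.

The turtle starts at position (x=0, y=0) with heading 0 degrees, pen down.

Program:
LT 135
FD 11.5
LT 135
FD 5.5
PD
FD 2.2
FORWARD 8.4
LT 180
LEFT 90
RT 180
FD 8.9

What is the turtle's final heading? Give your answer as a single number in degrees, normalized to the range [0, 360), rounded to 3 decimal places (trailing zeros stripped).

Answer: 0

Derivation:
Executing turtle program step by step:
Start: pos=(0,0), heading=0, pen down
LT 135: heading 0 -> 135
FD 11.5: (0,0) -> (-8.132,8.132) [heading=135, draw]
LT 135: heading 135 -> 270
FD 5.5: (-8.132,8.132) -> (-8.132,2.632) [heading=270, draw]
PD: pen down
FD 2.2: (-8.132,2.632) -> (-8.132,0.432) [heading=270, draw]
FD 8.4: (-8.132,0.432) -> (-8.132,-7.968) [heading=270, draw]
LT 180: heading 270 -> 90
LT 90: heading 90 -> 180
RT 180: heading 180 -> 0
FD 8.9: (-8.132,-7.968) -> (0.768,-7.968) [heading=0, draw]
Final: pos=(0.768,-7.968), heading=0, 5 segment(s) drawn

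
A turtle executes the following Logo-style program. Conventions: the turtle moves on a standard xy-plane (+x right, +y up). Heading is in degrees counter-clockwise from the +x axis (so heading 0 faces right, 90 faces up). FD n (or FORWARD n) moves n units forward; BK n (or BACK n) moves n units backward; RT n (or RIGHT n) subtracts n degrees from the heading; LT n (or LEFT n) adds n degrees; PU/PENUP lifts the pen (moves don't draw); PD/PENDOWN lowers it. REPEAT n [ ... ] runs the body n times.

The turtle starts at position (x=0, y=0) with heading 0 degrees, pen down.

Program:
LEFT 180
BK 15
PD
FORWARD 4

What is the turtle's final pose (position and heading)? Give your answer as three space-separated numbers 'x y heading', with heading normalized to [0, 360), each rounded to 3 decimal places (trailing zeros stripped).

Executing turtle program step by step:
Start: pos=(0,0), heading=0, pen down
LT 180: heading 0 -> 180
BK 15: (0,0) -> (15,0) [heading=180, draw]
PD: pen down
FD 4: (15,0) -> (11,0) [heading=180, draw]
Final: pos=(11,0), heading=180, 2 segment(s) drawn

Answer: 11 0 180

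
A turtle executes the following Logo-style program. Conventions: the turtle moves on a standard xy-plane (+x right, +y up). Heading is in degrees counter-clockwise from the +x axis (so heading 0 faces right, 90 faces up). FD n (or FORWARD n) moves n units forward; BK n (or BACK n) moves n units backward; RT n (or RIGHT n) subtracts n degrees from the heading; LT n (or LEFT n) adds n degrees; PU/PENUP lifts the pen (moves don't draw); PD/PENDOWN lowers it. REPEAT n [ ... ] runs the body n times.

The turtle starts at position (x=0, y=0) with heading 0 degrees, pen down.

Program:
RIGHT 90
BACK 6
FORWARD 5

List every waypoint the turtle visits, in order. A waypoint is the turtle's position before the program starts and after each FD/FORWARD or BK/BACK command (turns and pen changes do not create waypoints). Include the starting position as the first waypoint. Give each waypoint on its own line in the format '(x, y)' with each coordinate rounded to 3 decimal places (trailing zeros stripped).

Answer: (0, 0)
(0, 6)
(0, 1)

Derivation:
Executing turtle program step by step:
Start: pos=(0,0), heading=0, pen down
RT 90: heading 0 -> 270
BK 6: (0,0) -> (0,6) [heading=270, draw]
FD 5: (0,6) -> (0,1) [heading=270, draw]
Final: pos=(0,1), heading=270, 2 segment(s) drawn
Waypoints (3 total):
(0, 0)
(0, 6)
(0, 1)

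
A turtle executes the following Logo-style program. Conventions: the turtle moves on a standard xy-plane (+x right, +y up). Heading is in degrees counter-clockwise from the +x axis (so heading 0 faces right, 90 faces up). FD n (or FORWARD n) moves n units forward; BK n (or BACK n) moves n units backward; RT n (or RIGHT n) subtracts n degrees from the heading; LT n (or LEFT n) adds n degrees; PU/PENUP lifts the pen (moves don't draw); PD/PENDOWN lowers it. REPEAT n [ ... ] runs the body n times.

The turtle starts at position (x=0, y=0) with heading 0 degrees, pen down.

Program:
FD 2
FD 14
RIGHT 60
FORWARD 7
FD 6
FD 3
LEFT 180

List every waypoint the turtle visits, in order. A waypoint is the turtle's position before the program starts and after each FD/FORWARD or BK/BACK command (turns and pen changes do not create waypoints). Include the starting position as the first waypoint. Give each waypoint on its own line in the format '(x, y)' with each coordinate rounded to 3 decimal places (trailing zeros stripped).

Answer: (0, 0)
(2, 0)
(16, 0)
(19.5, -6.062)
(22.5, -11.258)
(24, -13.856)

Derivation:
Executing turtle program step by step:
Start: pos=(0,0), heading=0, pen down
FD 2: (0,0) -> (2,0) [heading=0, draw]
FD 14: (2,0) -> (16,0) [heading=0, draw]
RT 60: heading 0 -> 300
FD 7: (16,0) -> (19.5,-6.062) [heading=300, draw]
FD 6: (19.5,-6.062) -> (22.5,-11.258) [heading=300, draw]
FD 3: (22.5,-11.258) -> (24,-13.856) [heading=300, draw]
LT 180: heading 300 -> 120
Final: pos=(24,-13.856), heading=120, 5 segment(s) drawn
Waypoints (6 total):
(0, 0)
(2, 0)
(16, 0)
(19.5, -6.062)
(22.5, -11.258)
(24, -13.856)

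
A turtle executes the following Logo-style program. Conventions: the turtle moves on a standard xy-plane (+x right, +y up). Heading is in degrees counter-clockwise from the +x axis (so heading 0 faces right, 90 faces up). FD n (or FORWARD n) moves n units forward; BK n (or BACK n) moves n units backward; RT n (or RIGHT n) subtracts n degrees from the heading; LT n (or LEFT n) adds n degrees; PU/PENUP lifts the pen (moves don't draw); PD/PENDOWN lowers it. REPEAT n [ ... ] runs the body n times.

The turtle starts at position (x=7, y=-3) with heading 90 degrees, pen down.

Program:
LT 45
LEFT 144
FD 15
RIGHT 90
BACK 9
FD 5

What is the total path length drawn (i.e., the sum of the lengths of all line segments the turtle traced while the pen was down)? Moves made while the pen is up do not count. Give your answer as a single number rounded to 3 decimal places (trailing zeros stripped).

Answer: 29

Derivation:
Executing turtle program step by step:
Start: pos=(7,-3), heading=90, pen down
LT 45: heading 90 -> 135
LT 144: heading 135 -> 279
FD 15: (7,-3) -> (9.347,-17.815) [heading=279, draw]
RT 90: heading 279 -> 189
BK 9: (9.347,-17.815) -> (18.236,-16.407) [heading=189, draw]
FD 5: (18.236,-16.407) -> (13.297,-17.19) [heading=189, draw]
Final: pos=(13.297,-17.19), heading=189, 3 segment(s) drawn

Segment lengths:
  seg 1: (7,-3) -> (9.347,-17.815), length = 15
  seg 2: (9.347,-17.815) -> (18.236,-16.407), length = 9
  seg 3: (18.236,-16.407) -> (13.297,-17.19), length = 5
Total = 29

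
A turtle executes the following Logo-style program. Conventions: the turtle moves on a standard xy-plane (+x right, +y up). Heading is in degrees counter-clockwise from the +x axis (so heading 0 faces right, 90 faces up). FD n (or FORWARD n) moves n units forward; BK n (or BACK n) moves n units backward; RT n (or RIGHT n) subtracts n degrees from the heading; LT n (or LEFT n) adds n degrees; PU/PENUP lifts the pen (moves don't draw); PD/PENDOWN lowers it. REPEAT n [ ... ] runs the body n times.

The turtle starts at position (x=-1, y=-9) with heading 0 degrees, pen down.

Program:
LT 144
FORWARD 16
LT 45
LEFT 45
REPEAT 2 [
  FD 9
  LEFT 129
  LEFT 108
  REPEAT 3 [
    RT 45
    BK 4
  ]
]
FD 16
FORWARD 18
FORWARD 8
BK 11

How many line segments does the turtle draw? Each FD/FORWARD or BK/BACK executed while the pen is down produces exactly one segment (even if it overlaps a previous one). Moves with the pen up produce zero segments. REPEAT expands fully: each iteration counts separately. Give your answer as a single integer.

Executing turtle program step by step:
Start: pos=(-1,-9), heading=0, pen down
LT 144: heading 0 -> 144
FD 16: (-1,-9) -> (-13.944,0.405) [heading=144, draw]
LT 45: heading 144 -> 189
LT 45: heading 189 -> 234
REPEAT 2 [
  -- iteration 1/2 --
  FD 9: (-13.944,0.405) -> (-19.234,-6.877) [heading=234, draw]
  LT 129: heading 234 -> 3
  LT 108: heading 3 -> 111
  REPEAT 3 [
    -- iteration 1/3 --
    RT 45: heading 111 -> 66
    BK 4: (-19.234,-6.877) -> (-20.861,-10.531) [heading=66, draw]
    -- iteration 2/3 --
    RT 45: heading 66 -> 21
    BK 4: (-20.861,-10.531) -> (-24.596,-11.964) [heading=21, draw]
    -- iteration 3/3 --
    RT 45: heading 21 -> 336
    BK 4: (-24.596,-11.964) -> (-28.25,-10.337) [heading=336, draw]
  ]
  -- iteration 2/2 --
  FD 9: (-28.25,-10.337) -> (-20.028,-13.998) [heading=336, draw]
  LT 129: heading 336 -> 105
  LT 108: heading 105 -> 213
  REPEAT 3 [
    -- iteration 1/3 --
    RT 45: heading 213 -> 168
    BK 4: (-20.028,-13.998) -> (-16.115,-14.83) [heading=168, draw]
    -- iteration 2/3 --
    RT 45: heading 168 -> 123
    BK 4: (-16.115,-14.83) -> (-13.937,-18.184) [heading=123, draw]
    -- iteration 3/3 --
    RT 45: heading 123 -> 78
    BK 4: (-13.937,-18.184) -> (-14.768,-22.097) [heading=78, draw]
  ]
]
FD 16: (-14.768,-22.097) -> (-11.442,-6.446) [heading=78, draw]
FD 18: (-11.442,-6.446) -> (-7.699,11.16) [heading=78, draw]
FD 8: (-7.699,11.16) -> (-6.036,18.985) [heading=78, draw]
BK 11: (-6.036,18.985) -> (-8.323,8.226) [heading=78, draw]
Final: pos=(-8.323,8.226), heading=78, 13 segment(s) drawn
Segments drawn: 13

Answer: 13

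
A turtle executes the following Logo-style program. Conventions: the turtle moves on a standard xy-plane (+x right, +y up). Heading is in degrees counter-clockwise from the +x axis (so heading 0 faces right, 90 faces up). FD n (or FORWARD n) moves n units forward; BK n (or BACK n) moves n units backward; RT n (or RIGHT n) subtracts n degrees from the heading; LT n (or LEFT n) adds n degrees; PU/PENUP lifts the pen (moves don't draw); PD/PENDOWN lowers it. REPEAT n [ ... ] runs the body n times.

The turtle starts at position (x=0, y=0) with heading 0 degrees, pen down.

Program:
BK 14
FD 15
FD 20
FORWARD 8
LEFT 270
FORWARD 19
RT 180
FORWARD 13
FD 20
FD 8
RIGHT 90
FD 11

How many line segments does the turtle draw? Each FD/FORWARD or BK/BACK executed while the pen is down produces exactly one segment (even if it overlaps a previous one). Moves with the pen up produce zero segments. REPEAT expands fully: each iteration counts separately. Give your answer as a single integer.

Executing turtle program step by step:
Start: pos=(0,0), heading=0, pen down
BK 14: (0,0) -> (-14,0) [heading=0, draw]
FD 15: (-14,0) -> (1,0) [heading=0, draw]
FD 20: (1,0) -> (21,0) [heading=0, draw]
FD 8: (21,0) -> (29,0) [heading=0, draw]
LT 270: heading 0 -> 270
FD 19: (29,0) -> (29,-19) [heading=270, draw]
RT 180: heading 270 -> 90
FD 13: (29,-19) -> (29,-6) [heading=90, draw]
FD 20: (29,-6) -> (29,14) [heading=90, draw]
FD 8: (29,14) -> (29,22) [heading=90, draw]
RT 90: heading 90 -> 0
FD 11: (29,22) -> (40,22) [heading=0, draw]
Final: pos=(40,22), heading=0, 9 segment(s) drawn
Segments drawn: 9

Answer: 9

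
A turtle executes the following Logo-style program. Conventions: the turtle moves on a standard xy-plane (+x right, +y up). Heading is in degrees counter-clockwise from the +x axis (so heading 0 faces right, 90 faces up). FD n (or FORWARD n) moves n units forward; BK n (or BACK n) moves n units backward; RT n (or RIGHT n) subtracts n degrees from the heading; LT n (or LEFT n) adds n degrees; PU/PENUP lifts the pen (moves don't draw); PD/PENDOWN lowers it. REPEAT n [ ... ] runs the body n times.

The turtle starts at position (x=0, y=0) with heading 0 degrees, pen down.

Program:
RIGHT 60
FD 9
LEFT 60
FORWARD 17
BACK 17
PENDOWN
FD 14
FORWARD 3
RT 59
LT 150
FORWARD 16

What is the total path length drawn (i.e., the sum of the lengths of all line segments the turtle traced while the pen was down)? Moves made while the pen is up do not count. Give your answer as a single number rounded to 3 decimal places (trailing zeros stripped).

Answer: 76

Derivation:
Executing turtle program step by step:
Start: pos=(0,0), heading=0, pen down
RT 60: heading 0 -> 300
FD 9: (0,0) -> (4.5,-7.794) [heading=300, draw]
LT 60: heading 300 -> 0
FD 17: (4.5,-7.794) -> (21.5,-7.794) [heading=0, draw]
BK 17: (21.5,-7.794) -> (4.5,-7.794) [heading=0, draw]
PD: pen down
FD 14: (4.5,-7.794) -> (18.5,-7.794) [heading=0, draw]
FD 3: (18.5,-7.794) -> (21.5,-7.794) [heading=0, draw]
RT 59: heading 0 -> 301
LT 150: heading 301 -> 91
FD 16: (21.5,-7.794) -> (21.221,8.203) [heading=91, draw]
Final: pos=(21.221,8.203), heading=91, 6 segment(s) drawn

Segment lengths:
  seg 1: (0,0) -> (4.5,-7.794), length = 9
  seg 2: (4.5,-7.794) -> (21.5,-7.794), length = 17
  seg 3: (21.5,-7.794) -> (4.5,-7.794), length = 17
  seg 4: (4.5,-7.794) -> (18.5,-7.794), length = 14
  seg 5: (18.5,-7.794) -> (21.5,-7.794), length = 3
  seg 6: (21.5,-7.794) -> (21.221,8.203), length = 16
Total = 76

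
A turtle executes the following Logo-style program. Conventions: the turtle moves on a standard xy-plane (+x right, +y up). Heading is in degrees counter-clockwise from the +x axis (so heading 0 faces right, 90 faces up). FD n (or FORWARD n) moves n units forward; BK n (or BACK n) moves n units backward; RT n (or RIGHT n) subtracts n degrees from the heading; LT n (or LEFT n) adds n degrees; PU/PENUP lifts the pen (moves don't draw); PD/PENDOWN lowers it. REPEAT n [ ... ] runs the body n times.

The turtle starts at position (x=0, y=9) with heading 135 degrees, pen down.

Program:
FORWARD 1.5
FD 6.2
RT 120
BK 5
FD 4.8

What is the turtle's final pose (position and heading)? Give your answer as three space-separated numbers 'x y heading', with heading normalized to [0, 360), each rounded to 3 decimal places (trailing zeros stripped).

Executing turtle program step by step:
Start: pos=(0,9), heading=135, pen down
FD 1.5: (0,9) -> (-1.061,10.061) [heading=135, draw]
FD 6.2: (-1.061,10.061) -> (-5.445,14.445) [heading=135, draw]
RT 120: heading 135 -> 15
BK 5: (-5.445,14.445) -> (-10.274,13.151) [heading=15, draw]
FD 4.8: (-10.274,13.151) -> (-5.638,14.393) [heading=15, draw]
Final: pos=(-5.638,14.393), heading=15, 4 segment(s) drawn

Answer: -5.638 14.393 15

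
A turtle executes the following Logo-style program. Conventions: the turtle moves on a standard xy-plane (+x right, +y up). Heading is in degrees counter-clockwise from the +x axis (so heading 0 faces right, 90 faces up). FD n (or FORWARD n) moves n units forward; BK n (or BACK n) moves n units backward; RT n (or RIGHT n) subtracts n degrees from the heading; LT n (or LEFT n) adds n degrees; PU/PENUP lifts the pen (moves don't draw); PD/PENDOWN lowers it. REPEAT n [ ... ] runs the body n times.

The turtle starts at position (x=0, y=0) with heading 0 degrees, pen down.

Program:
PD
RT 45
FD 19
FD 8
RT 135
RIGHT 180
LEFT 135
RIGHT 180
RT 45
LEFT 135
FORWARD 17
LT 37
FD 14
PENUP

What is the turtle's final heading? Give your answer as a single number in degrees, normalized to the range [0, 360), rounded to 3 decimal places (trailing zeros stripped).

Answer: 82

Derivation:
Executing turtle program step by step:
Start: pos=(0,0), heading=0, pen down
PD: pen down
RT 45: heading 0 -> 315
FD 19: (0,0) -> (13.435,-13.435) [heading=315, draw]
FD 8: (13.435,-13.435) -> (19.092,-19.092) [heading=315, draw]
RT 135: heading 315 -> 180
RT 180: heading 180 -> 0
LT 135: heading 0 -> 135
RT 180: heading 135 -> 315
RT 45: heading 315 -> 270
LT 135: heading 270 -> 45
FD 17: (19.092,-19.092) -> (31.113,-7.071) [heading=45, draw]
LT 37: heading 45 -> 82
FD 14: (31.113,-7.071) -> (33.061,6.793) [heading=82, draw]
PU: pen up
Final: pos=(33.061,6.793), heading=82, 4 segment(s) drawn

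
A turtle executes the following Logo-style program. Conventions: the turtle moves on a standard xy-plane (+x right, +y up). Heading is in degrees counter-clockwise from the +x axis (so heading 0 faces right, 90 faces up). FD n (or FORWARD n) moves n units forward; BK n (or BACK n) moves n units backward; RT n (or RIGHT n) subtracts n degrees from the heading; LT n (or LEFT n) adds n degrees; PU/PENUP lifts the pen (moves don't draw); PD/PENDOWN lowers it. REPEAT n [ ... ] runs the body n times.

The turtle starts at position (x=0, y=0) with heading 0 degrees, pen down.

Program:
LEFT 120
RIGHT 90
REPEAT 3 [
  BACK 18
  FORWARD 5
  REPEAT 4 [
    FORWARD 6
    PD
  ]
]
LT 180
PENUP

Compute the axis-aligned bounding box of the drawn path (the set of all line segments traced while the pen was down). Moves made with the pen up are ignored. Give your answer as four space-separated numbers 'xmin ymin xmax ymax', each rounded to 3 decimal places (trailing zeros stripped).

Executing turtle program step by step:
Start: pos=(0,0), heading=0, pen down
LT 120: heading 0 -> 120
RT 90: heading 120 -> 30
REPEAT 3 [
  -- iteration 1/3 --
  BK 18: (0,0) -> (-15.588,-9) [heading=30, draw]
  FD 5: (-15.588,-9) -> (-11.258,-6.5) [heading=30, draw]
  REPEAT 4 [
    -- iteration 1/4 --
    FD 6: (-11.258,-6.5) -> (-6.062,-3.5) [heading=30, draw]
    PD: pen down
    -- iteration 2/4 --
    FD 6: (-6.062,-3.5) -> (-0.866,-0.5) [heading=30, draw]
    PD: pen down
    -- iteration 3/4 --
    FD 6: (-0.866,-0.5) -> (4.33,2.5) [heading=30, draw]
    PD: pen down
    -- iteration 4/4 --
    FD 6: (4.33,2.5) -> (9.526,5.5) [heading=30, draw]
    PD: pen down
  ]
  -- iteration 2/3 --
  BK 18: (9.526,5.5) -> (-6.062,-3.5) [heading=30, draw]
  FD 5: (-6.062,-3.5) -> (-1.732,-1) [heading=30, draw]
  REPEAT 4 [
    -- iteration 1/4 --
    FD 6: (-1.732,-1) -> (3.464,2) [heading=30, draw]
    PD: pen down
    -- iteration 2/4 --
    FD 6: (3.464,2) -> (8.66,5) [heading=30, draw]
    PD: pen down
    -- iteration 3/4 --
    FD 6: (8.66,5) -> (13.856,8) [heading=30, draw]
    PD: pen down
    -- iteration 4/4 --
    FD 6: (13.856,8) -> (19.053,11) [heading=30, draw]
    PD: pen down
  ]
  -- iteration 3/3 --
  BK 18: (19.053,11) -> (3.464,2) [heading=30, draw]
  FD 5: (3.464,2) -> (7.794,4.5) [heading=30, draw]
  REPEAT 4 [
    -- iteration 1/4 --
    FD 6: (7.794,4.5) -> (12.99,7.5) [heading=30, draw]
    PD: pen down
    -- iteration 2/4 --
    FD 6: (12.99,7.5) -> (18.187,10.5) [heading=30, draw]
    PD: pen down
    -- iteration 3/4 --
    FD 6: (18.187,10.5) -> (23.383,13.5) [heading=30, draw]
    PD: pen down
    -- iteration 4/4 --
    FD 6: (23.383,13.5) -> (28.579,16.5) [heading=30, draw]
    PD: pen down
  ]
]
LT 180: heading 30 -> 210
PU: pen up
Final: pos=(28.579,16.5), heading=210, 18 segment(s) drawn

Segment endpoints: x in {-15.588, -11.258, -6.062, -1.732, -0.866, 0, 3.464, 3.464, 4.33, 7.794, 8.66, 9.526, 12.99, 13.856, 18.187, 19.053, 23.383, 28.579}, y in {-9, -6.5, -3.5, -3.5, -1, -0.5, 0, 2, 2, 2.5, 4.5, 5, 5.5, 7.5, 8, 10.5, 11, 13.5, 16.5}
xmin=-15.588, ymin=-9, xmax=28.579, ymax=16.5

Answer: -15.588 -9 28.579 16.5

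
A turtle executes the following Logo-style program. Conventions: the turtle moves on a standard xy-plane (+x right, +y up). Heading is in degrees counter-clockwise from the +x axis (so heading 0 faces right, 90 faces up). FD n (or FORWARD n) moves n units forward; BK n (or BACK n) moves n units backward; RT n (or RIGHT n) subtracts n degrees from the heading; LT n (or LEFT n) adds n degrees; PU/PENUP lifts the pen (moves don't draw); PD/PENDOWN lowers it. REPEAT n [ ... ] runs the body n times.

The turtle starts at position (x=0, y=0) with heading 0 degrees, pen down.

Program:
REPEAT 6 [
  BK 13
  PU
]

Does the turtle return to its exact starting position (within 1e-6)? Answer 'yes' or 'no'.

Executing turtle program step by step:
Start: pos=(0,0), heading=0, pen down
REPEAT 6 [
  -- iteration 1/6 --
  BK 13: (0,0) -> (-13,0) [heading=0, draw]
  PU: pen up
  -- iteration 2/6 --
  BK 13: (-13,0) -> (-26,0) [heading=0, move]
  PU: pen up
  -- iteration 3/6 --
  BK 13: (-26,0) -> (-39,0) [heading=0, move]
  PU: pen up
  -- iteration 4/6 --
  BK 13: (-39,0) -> (-52,0) [heading=0, move]
  PU: pen up
  -- iteration 5/6 --
  BK 13: (-52,0) -> (-65,0) [heading=0, move]
  PU: pen up
  -- iteration 6/6 --
  BK 13: (-65,0) -> (-78,0) [heading=0, move]
  PU: pen up
]
Final: pos=(-78,0), heading=0, 1 segment(s) drawn

Start position: (0, 0)
Final position: (-78, 0)
Distance = 78; >= 1e-6 -> NOT closed

Answer: no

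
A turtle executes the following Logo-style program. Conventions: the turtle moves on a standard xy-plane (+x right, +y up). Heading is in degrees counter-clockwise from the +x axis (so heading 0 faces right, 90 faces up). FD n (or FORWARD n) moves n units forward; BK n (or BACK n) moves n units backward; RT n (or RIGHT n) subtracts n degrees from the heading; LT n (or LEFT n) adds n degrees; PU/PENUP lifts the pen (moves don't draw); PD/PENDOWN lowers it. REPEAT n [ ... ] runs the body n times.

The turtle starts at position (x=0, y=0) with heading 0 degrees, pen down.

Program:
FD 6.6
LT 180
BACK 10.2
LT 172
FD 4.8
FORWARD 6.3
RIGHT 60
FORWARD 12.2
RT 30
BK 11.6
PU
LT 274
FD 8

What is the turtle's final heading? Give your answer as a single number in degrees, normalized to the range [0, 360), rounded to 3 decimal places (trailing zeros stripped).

Answer: 176

Derivation:
Executing turtle program step by step:
Start: pos=(0,0), heading=0, pen down
FD 6.6: (0,0) -> (6.6,0) [heading=0, draw]
LT 180: heading 0 -> 180
BK 10.2: (6.6,0) -> (16.8,0) [heading=180, draw]
LT 172: heading 180 -> 352
FD 4.8: (16.8,0) -> (21.553,-0.668) [heading=352, draw]
FD 6.3: (21.553,-0.668) -> (27.792,-1.545) [heading=352, draw]
RT 60: heading 352 -> 292
FD 12.2: (27.792,-1.545) -> (32.362,-12.856) [heading=292, draw]
RT 30: heading 292 -> 262
BK 11.6: (32.362,-12.856) -> (33.977,-1.369) [heading=262, draw]
PU: pen up
LT 274: heading 262 -> 176
FD 8: (33.977,-1.369) -> (25.996,-0.811) [heading=176, move]
Final: pos=(25.996,-0.811), heading=176, 6 segment(s) drawn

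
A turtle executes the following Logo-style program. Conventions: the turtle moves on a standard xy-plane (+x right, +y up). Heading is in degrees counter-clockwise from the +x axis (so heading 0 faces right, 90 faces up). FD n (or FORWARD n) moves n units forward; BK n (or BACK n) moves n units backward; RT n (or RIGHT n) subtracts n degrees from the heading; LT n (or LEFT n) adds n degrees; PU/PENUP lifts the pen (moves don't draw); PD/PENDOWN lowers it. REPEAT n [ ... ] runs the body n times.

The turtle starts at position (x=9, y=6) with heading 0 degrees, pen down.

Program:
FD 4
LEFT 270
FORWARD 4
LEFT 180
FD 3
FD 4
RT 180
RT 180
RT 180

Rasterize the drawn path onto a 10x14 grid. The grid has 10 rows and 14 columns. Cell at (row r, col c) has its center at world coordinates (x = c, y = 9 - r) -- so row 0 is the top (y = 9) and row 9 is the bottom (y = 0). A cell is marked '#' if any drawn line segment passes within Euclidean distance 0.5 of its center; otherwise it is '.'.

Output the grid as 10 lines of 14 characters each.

Answer: .............#
.............#
.............#
.........#####
.............#
.............#
.............#
.............#
..............
..............

Derivation:
Segment 0: (9,6) -> (13,6)
Segment 1: (13,6) -> (13,2)
Segment 2: (13,2) -> (13,5)
Segment 3: (13,5) -> (13,9)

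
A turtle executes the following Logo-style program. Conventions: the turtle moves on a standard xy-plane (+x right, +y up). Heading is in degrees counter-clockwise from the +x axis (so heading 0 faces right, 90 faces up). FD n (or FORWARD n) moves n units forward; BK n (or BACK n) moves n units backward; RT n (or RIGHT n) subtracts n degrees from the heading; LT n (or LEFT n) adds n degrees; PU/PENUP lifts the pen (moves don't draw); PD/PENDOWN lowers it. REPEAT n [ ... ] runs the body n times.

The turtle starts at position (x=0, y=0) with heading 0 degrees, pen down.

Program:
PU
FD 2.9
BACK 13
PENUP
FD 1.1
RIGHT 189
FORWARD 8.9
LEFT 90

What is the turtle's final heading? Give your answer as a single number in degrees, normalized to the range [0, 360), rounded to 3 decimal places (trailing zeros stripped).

Answer: 261

Derivation:
Executing turtle program step by step:
Start: pos=(0,0), heading=0, pen down
PU: pen up
FD 2.9: (0,0) -> (2.9,0) [heading=0, move]
BK 13: (2.9,0) -> (-10.1,0) [heading=0, move]
PU: pen up
FD 1.1: (-10.1,0) -> (-9,0) [heading=0, move]
RT 189: heading 0 -> 171
FD 8.9: (-9,0) -> (-17.79,1.392) [heading=171, move]
LT 90: heading 171 -> 261
Final: pos=(-17.79,1.392), heading=261, 0 segment(s) drawn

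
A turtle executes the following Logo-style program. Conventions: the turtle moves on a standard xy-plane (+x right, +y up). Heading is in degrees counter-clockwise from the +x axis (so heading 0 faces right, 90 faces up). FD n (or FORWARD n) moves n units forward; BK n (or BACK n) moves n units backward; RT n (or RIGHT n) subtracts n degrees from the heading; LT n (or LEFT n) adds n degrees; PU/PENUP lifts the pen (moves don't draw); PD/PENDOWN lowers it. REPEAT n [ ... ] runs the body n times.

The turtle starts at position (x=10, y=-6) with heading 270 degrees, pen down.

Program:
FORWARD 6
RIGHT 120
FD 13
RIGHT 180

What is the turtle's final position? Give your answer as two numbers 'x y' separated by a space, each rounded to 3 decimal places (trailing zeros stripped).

Answer: -1.258 -5.5

Derivation:
Executing turtle program step by step:
Start: pos=(10,-6), heading=270, pen down
FD 6: (10,-6) -> (10,-12) [heading=270, draw]
RT 120: heading 270 -> 150
FD 13: (10,-12) -> (-1.258,-5.5) [heading=150, draw]
RT 180: heading 150 -> 330
Final: pos=(-1.258,-5.5), heading=330, 2 segment(s) drawn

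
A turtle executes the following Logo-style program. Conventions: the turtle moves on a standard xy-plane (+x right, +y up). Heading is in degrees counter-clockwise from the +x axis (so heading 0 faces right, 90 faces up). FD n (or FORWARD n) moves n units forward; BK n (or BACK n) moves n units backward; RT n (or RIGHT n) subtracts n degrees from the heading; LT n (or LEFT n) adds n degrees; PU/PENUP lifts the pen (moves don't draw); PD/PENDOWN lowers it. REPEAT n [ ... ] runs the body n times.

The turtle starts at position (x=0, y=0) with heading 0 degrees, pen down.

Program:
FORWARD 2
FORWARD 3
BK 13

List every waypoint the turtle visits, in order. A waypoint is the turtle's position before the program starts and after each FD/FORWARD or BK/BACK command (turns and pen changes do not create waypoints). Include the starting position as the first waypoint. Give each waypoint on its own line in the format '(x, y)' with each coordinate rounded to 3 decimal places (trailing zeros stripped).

Answer: (0, 0)
(2, 0)
(5, 0)
(-8, 0)

Derivation:
Executing turtle program step by step:
Start: pos=(0,0), heading=0, pen down
FD 2: (0,0) -> (2,0) [heading=0, draw]
FD 3: (2,0) -> (5,0) [heading=0, draw]
BK 13: (5,0) -> (-8,0) [heading=0, draw]
Final: pos=(-8,0), heading=0, 3 segment(s) drawn
Waypoints (4 total):
(0, 0)
(2, 0)
(5, 0)
(-8, 0)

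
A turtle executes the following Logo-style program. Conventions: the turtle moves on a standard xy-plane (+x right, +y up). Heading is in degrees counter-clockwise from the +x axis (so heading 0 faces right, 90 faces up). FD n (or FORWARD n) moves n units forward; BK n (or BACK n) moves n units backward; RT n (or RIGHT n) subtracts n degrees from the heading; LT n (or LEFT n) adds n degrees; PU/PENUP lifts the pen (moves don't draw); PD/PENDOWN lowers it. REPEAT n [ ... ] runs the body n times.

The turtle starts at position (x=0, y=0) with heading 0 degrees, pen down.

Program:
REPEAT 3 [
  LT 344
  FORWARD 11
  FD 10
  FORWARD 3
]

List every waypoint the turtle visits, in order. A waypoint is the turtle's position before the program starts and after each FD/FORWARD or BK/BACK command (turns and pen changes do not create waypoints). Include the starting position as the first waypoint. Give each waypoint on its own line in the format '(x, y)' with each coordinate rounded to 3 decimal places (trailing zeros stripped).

Answer: (0, 0)
(10.574, -3.032)
(20.186, -5.788)
(23.07, -6.615)
(32.399, -12.444)
(40.879, -17.744)
(43.423, -19.333)
(50.784, -27.508)
(57.475, -34.939)
(59.483, -37.169)

Derivation:
Executing turtle program step by step:
Start: pos=(0,0), heading=0, pen down
REPEAT 3 [
  -- iteration 1/3 --
  LT 344: heading 0 -> 344
  FD 11: (0,0) -> (10.574,-3.032) [heading=344, draw]
  FD 10: (10.574,-3.032) -> (20.186,-5.788) [heading=344, draw]
  FD 3: (20.186,-5.788) -> (23.07,-6.615) [heading=344, draw]
  -- iteration 2/3 --
  LT 344: heading 344 -> 328
  FD 11: (23.07,-6.615) -> (32.399,-12.444) [heading=328, draw]
  FD 10: (32.399,-12.444) -> (40.879,-17.744) [heading=328, draw]
  FD 3: (40.879,-17.744) -> (43.423,-19.333) [heading=328, draw]
  -- iteration 3/3 --
  LT 344: heading 328 -> 312
  FD 11: (43.423,-19.333) -> (50.784,-27.508) [heading=312, draw]
  FD 10: (50.784,-27.508) -> (57.475,-34.939) [heading=312, draw]
  FD 3: (57.475,-34.939) -> (59.483,-37.169) [heading=312, draw]
]
Final: pos=(59.483,-37.169), heading=312, 9 segment(s) drawn
Waypoints (10 total):
(0, 0)
(10.574, -3.032)
(20.186, -5.788)
(23.07, -6.615)
(32.399, -12.444)
(40.879, -17.744)
(43.423, -19.333)
(50.784, -27.508)
(57.475, -34.939)
(59.483, -37.169)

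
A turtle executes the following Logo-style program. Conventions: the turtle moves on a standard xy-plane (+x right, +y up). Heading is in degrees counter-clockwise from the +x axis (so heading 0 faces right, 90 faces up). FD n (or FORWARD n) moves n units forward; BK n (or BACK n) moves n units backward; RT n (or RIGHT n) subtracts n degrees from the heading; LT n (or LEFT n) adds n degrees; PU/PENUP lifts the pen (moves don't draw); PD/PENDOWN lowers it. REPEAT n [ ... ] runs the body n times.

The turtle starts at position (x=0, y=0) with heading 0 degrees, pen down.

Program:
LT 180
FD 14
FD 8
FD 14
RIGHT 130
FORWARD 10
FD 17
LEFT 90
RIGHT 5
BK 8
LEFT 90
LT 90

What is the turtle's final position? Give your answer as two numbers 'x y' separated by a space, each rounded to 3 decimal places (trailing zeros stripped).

Answer: -12.988 15.026

Derivation:
Executing turtle program step by step:
Start: pos=(0,0), heading=0, pen down
LT 180: heading 0 -> 180
FD 14: (0,0) -> (-14,0) [heading=180, draw]
FD 8: (-14,0) -> (-22,0) [heading=180, draw]
FD 14: (-22,0) -> (-36,0) [heading=180, draw]
RT 130: heading 180 -> 50
FD 10: (-36,0) -> (-29.572,7.66) [heading=50, draw]
FD 17: (-29.572,7.66) -> (-18.645,20.683) [heading=50, draw]
LT 90: heading 50 -> 140
RT 5: heading 140 -> 135
BK 8: (-18.645,20.683) -> (-12.988,15.026) [heading=135, draw]
LT 90: heading 135 -> 225
LT 90: heading 225 -> 315
Final: pos=(-12.988,15.026), heading=315, 6 segment(s) drawn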